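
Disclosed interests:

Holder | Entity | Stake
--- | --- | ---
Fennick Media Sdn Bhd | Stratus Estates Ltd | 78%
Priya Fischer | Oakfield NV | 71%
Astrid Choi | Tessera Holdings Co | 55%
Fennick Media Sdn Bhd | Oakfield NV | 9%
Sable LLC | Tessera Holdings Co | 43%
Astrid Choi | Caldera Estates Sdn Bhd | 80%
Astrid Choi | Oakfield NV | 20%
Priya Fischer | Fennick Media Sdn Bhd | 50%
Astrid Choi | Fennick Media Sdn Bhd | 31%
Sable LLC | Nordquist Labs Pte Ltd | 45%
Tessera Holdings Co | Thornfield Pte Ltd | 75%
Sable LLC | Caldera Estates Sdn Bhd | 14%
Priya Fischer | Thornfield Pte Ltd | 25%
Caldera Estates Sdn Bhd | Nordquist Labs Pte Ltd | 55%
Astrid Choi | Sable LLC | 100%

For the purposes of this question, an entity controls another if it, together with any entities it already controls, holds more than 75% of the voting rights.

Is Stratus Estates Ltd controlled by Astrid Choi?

No

Astrid holds 100% of Sable, so Astrid controls Sable.
Astrid and Sable together hold 80% + 14% = 94% of Caldera, so Astrid controls Caldera.
Sable and Astrid together hold 43% + 55% = 98% of Tessera, so Astrid controls Tessera.
Sable and Caldera together hold 45% + 55% = 100% of Nordquist, so Astrid controls Nordquist.
Neither Astrid nor any entity Astrid controls holds any voting interest in Stratus.
So Astrid does not control Stratus.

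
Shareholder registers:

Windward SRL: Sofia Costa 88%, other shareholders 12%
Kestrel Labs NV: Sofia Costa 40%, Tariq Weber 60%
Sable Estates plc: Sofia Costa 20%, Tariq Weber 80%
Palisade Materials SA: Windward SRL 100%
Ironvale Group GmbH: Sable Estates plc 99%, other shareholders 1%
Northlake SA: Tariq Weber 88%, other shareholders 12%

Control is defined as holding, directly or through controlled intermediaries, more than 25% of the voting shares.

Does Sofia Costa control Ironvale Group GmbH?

No

Sofia holds 88% of Windward, so Sofia controls Windward.
Sofia holds 40% of Kestrel, so Sofia controls Kestrel.
Windward holds 100% of Palisade, so Sofia controls Palisade.
Neither Sofia nor any entity Sofia controls holds any voting interest in Ironvale.
So Sofia does not control Ironvale.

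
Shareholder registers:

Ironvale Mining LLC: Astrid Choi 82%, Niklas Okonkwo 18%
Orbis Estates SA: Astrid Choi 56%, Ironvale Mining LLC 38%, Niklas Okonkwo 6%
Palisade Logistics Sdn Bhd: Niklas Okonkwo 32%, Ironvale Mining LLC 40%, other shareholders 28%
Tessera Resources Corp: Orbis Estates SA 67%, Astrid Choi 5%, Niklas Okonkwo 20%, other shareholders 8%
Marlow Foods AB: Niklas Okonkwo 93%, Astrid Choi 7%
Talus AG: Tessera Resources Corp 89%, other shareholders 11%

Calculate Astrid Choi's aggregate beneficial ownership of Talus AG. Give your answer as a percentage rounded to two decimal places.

Astrid reaches Talus along 3 paths.
Via Orbis → Tessera: 56% × 67% × 89% = 33.3928%.
Via Ironvale → Orbis → Tessera: 82% × 38% × 67% × 89% = 18.580708%.
Via Tessera: 5% × 89% = 4.45%.
Total: 33.3928% + 18.580708% + 4.45% = 56.423508%.
Rounded: 56.42%.

56.42%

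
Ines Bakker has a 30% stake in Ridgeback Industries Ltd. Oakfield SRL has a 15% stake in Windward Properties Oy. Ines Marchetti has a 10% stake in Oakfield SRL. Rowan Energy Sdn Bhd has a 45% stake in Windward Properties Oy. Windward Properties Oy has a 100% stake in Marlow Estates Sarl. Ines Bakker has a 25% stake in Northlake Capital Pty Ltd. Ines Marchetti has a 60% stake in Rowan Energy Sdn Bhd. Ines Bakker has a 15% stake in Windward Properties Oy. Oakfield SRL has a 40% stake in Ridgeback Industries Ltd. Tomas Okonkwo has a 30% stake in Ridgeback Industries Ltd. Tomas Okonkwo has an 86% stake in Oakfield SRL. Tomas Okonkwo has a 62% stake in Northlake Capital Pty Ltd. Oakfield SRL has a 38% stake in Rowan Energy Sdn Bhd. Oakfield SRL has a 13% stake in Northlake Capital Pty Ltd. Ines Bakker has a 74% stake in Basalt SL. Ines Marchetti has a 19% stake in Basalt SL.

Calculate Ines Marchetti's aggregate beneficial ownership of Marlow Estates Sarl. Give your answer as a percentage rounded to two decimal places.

30.21%

Ines Marchetti reaches Marlow along 3 paths.
Via Oakfield → Windward: 10% × 15% × 100% = 1.5%.
Via Rowan → Windward: 60% × 45% × 100% = 27%.
Via Oakfield → Rowan → Windward: 10% × 38% × 45% × 100% = 1.71%.
Total: 1.5% + 27% + 1.71% = 30.21%.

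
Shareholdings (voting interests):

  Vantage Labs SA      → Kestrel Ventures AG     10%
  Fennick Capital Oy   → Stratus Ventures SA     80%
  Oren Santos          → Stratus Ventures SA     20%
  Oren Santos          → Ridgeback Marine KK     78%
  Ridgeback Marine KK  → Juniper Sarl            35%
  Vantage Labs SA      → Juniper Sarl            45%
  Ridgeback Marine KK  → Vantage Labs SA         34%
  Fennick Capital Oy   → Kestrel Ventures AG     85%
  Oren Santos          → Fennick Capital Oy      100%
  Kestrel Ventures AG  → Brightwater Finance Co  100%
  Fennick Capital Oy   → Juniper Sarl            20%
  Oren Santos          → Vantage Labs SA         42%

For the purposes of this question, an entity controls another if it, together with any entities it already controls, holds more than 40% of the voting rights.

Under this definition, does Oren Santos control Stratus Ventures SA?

Oren holds 100% of Fennick, so Oren controls Fennick.
Oren and Fennick together hold 20% + 80% = 100% of Stratus, so Oren controls Stratus.

Yes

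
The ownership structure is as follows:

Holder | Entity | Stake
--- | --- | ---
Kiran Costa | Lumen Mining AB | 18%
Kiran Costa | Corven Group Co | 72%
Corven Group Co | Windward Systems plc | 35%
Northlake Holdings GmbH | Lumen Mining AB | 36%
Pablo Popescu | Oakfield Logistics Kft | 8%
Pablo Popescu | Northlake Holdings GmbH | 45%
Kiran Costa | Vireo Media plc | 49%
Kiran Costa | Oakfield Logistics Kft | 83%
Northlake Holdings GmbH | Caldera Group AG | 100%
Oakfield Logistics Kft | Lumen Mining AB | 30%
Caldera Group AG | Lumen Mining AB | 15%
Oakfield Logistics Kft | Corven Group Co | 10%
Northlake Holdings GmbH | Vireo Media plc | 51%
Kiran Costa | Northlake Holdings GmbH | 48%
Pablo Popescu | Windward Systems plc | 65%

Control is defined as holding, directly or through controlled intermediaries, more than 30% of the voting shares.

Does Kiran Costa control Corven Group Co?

Kiran holds 83% of Oakfield, so Kiran controls Oakfield.
Kiran and Oakfield together hold 72% + 10% = 82% of Corven, so Kiran controls Corven.

Yes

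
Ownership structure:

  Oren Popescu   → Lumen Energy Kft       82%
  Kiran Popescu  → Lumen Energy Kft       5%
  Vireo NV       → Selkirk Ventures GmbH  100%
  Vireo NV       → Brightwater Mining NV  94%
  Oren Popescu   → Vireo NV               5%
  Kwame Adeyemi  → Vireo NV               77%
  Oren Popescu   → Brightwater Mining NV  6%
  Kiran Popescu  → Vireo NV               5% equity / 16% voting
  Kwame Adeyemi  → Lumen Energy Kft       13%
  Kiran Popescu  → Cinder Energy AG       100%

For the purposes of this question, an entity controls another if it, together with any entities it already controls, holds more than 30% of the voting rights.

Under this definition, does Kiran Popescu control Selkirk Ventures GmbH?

No

Kiran holds 100% of Cinder, so Kiran controls Cinder.
Neither Kiran nor any entity Kiran controls holds any voting interest in Selkirk.
So Kiran does not control Selkirk.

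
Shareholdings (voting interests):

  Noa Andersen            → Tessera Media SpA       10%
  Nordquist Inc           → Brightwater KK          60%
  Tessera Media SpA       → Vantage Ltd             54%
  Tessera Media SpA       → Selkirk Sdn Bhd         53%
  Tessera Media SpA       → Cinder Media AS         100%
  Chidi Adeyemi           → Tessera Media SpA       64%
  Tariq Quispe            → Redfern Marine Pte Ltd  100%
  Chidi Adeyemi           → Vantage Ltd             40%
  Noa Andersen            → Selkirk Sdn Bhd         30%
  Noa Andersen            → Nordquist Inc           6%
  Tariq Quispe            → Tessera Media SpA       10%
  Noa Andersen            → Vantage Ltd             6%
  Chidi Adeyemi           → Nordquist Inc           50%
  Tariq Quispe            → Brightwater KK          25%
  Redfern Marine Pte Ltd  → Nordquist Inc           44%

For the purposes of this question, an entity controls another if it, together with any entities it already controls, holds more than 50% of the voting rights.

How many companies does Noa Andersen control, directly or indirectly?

Noa's largest direct stake is 30% in Selkirk, which does not meet the threshold.
Noa controls 0 companies.

0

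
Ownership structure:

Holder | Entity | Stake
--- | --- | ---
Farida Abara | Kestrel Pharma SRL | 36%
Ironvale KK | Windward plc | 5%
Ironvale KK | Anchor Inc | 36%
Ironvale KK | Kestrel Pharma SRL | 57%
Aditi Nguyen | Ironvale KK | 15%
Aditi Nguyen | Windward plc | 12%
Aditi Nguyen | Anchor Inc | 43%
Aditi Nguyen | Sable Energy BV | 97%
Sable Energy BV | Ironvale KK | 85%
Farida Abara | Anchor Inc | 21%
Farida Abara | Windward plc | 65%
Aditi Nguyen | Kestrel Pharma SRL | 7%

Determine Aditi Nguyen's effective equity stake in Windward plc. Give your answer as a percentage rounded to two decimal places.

16.87%

Aditi reaches Windward along 3 paths.
Direct stake: 12% = 12%.
Via Sable → Ironvale: 97% × 85% × 5% = 4.1225%.
Via Ironvale: 15% × 5% = 0.75%.
Total: 12% + 4.1225% + 0.75% = 16.8725%.
Rounded: 16.87%.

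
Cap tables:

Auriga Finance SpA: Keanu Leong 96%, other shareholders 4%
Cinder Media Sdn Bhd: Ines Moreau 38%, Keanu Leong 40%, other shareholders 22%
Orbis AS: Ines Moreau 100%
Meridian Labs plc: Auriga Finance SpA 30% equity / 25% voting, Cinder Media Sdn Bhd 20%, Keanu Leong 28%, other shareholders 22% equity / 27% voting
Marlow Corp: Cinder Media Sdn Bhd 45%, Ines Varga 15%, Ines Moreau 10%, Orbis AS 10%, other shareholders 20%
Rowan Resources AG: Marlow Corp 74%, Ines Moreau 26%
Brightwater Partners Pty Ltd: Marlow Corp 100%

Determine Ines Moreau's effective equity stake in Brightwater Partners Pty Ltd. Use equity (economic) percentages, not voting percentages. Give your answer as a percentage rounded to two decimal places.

37.10%

Ines Moreau reaches Brightwater along 3 paths.
Via Cinder → Marlow: 38% × 45% × 100% = 17.1%.
Via Marlow: 10% × 100% = 10%.
Via Orbis → Marlow: 100% × 10% × 100% = 10%.
Total: 17.1% + 10% + 10% = 37.1%.
Rounded: 37.10%.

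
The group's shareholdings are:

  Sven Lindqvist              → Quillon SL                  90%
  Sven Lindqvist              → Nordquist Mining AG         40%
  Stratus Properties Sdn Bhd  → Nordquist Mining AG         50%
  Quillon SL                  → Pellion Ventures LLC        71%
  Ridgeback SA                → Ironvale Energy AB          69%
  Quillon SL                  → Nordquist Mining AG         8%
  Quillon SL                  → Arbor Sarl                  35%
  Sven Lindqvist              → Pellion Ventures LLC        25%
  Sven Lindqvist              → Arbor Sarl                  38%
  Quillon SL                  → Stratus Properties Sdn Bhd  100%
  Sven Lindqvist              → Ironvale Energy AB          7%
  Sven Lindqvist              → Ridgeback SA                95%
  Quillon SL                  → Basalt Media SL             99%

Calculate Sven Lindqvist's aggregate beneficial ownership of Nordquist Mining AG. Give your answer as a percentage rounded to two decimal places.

92.20%

Sven reaches Nordquist along 3 paths.
Via Quillon → Stratus: 90% × 100% × 50% = 45%.
Via Quillon: 90% × 8% = 7.2%.
Direct stake: 40% = 40%.
Total: 45% + 7.2% + 40% = 92.2%.
Rounded: 92.20%.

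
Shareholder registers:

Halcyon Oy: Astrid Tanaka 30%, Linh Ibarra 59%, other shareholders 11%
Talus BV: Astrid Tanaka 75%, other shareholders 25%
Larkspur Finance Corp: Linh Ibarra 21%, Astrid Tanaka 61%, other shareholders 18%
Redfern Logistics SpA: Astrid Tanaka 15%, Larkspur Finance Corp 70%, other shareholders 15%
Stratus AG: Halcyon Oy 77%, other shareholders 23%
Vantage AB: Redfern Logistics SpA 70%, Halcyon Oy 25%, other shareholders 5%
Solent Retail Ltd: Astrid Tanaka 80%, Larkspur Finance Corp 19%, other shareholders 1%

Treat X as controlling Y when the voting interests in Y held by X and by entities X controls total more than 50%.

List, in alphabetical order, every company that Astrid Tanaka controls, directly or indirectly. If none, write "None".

Larkspur Finance Corp, Redfern Logistics SpA, Solent Retail Ltd, Talus BV, Vantage AB

Astrid holds 75% of Talus, so Astrid controls Talus.
Astrid holds 61% of Larkspur, so Astrid controls Larkspur.
Astrid and Larkspur together hold 15% + 70% = 85% of Redfern, so Astrid controls Redfern.
Redfern holds 70% of Vantage, so Astrid controls Vantage.
Astrid and Larkspur together hold 80% + 19% = 99% of Solent, so Astrid controls Solent.
No other company's threshold is met.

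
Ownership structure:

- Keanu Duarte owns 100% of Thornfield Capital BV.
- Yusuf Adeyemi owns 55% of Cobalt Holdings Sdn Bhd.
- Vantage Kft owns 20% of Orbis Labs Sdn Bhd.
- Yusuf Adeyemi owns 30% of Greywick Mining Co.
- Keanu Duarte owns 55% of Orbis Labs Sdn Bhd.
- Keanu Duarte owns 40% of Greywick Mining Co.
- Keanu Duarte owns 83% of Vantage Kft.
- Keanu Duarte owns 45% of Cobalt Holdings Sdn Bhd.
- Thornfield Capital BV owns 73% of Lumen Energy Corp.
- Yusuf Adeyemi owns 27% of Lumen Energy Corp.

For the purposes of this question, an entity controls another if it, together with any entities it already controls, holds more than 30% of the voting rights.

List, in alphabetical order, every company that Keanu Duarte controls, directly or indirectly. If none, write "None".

Cobalt Holdings Sdn Bhd, Greywick Mining Co, Lumen Energy Corp, Orbis Labs Sdn Bhd, Thornfield Capital BV, Vantage Kft

Keanu holds 100% of Thornfield, so Keanu controls Thornfield.
Keanu holds 83% of Vantage, so Keanu controls Vantage.
Keanu holds 45% of Cobalt, so Keanu controls Cobalt.
Thornfield holds 73% of Lumen, so Keanu controls Lumen.
Vantage and Keanu together hold 20% + 55% = 75% of Orbis, so Keanu controls Orbis.
Keanu holds 40% of Greywick, so Keanu controls Greywick.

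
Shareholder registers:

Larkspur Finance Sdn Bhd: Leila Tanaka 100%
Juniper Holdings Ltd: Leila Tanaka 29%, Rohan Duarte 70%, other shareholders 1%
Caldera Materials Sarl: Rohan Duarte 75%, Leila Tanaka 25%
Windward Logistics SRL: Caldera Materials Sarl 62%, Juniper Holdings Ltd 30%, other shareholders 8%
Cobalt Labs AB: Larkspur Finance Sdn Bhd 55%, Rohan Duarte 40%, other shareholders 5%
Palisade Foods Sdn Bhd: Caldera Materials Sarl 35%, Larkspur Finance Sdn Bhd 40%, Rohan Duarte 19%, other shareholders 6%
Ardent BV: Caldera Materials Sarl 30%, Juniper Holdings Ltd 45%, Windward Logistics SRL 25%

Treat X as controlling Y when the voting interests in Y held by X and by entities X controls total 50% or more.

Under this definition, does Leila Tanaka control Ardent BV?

No

Leila holds 100% of Larkspur, so Leila controls Larkspur.
Larkspur holds 55% of Cobalt, so Leila controls Cobalt.
Neither Leila nor any entity Leila controls holds any voting interest in Ardent.
So Leila does not control Ardent.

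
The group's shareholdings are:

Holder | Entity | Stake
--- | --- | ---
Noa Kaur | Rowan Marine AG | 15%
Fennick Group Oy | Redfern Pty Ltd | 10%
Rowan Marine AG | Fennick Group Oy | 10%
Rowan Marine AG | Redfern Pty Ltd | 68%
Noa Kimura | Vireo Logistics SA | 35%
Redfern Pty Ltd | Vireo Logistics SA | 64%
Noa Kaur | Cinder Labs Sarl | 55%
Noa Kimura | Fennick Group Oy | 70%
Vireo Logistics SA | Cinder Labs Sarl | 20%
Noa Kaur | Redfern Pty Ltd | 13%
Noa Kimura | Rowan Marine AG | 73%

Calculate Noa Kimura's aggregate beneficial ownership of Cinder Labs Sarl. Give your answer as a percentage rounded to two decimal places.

Noa Kimura reaches Cinder along 4 paths.
Via Vireo: 35% × 20% = 7%.
Via Fennick → Redfern → Vireo: 70% × 10% × 64% × 20% = 0.896%.
Via Rowan → Fennick → Redfern → Vireo: 73% × 10% × 10% × 64% × 20% = 0.09344%.
Via Rowan → Redfern → Vireo: 73% × 68% × 64% × 20% = 6.35392%.
Total: 7% + 0.896% + 0.09344% + 6.35392% = 14.34336%.
Rounded: 14.34%.

14.34%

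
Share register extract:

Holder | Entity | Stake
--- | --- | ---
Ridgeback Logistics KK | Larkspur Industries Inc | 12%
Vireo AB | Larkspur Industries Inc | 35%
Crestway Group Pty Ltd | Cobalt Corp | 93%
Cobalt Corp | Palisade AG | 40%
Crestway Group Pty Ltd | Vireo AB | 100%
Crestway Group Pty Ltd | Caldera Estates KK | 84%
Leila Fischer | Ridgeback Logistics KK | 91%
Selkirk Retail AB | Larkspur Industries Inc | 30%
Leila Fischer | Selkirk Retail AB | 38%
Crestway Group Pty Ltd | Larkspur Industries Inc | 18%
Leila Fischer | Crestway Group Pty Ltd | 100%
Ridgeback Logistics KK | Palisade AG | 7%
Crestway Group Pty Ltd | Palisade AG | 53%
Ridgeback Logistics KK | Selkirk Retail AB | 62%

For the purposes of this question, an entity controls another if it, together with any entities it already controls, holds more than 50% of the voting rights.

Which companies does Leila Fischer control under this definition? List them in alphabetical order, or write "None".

Caldera Estates KK, Cobalt Corp, Crestway Group Pty Ltd, Larkspur Industries Inc, Palisade AG, Ridgeback Logistics KK, Selkirk Retail AB, Vireo AB

Leila holds 91% of Ridgeback, so Leila controls Ridgeback.
Leila holds 100% of Crestway, so Leila controls Crestway.
Crestway holds 93% of Cobalt, so Leila controls Cobalt.
Crestway holds 100% of Vireo, so Leila controls Vireo.
Crestway and Cobalt and Ridgeback together hold 53% + 40% + 7% = 100% of Palisade, so Leila controls Palisade.
Ridgeback and Leila together hold 62% + 38% = 100% of Selkirk, so Leila controls Selkirk.
Crestway holds 84% of Caldera, so Leila controls Caldera.
Vireo and Selkirk and Ridgeback and Crestway together hold 35% + 30% + 12% + 18% = 95% of Larkspur, so Leila controls Larkspur.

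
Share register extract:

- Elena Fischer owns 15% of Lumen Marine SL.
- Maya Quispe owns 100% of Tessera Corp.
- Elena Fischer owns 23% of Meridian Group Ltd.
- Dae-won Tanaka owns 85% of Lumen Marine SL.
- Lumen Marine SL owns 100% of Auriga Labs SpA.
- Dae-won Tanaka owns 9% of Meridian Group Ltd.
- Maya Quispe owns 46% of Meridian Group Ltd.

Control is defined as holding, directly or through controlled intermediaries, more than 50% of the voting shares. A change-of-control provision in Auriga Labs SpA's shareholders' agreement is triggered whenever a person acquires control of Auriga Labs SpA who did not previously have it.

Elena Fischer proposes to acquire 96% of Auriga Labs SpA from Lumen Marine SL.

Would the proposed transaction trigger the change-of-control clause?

Yes

The purchase adds only to Elena's holdings (Lumen's stake shrinks), so Elena is the only person who could newly come to control Auriga.
Elena's largest direct stake is 23% in Meridian, which does not meet the threshold, so Elena controls no company.
Neither Elena nor any entity Elena controls holds any voting interest in Auriga.
So before the transaction, Elena does not control Auriga.
After the purchase, Elena holds 96% of Auriga directly, and Lumen's stake falls to 4%.
Elena holds 96% of Auriga, so Elena controls Auriga.
Elena did not control Auriga before and does after, so the clause is triggered.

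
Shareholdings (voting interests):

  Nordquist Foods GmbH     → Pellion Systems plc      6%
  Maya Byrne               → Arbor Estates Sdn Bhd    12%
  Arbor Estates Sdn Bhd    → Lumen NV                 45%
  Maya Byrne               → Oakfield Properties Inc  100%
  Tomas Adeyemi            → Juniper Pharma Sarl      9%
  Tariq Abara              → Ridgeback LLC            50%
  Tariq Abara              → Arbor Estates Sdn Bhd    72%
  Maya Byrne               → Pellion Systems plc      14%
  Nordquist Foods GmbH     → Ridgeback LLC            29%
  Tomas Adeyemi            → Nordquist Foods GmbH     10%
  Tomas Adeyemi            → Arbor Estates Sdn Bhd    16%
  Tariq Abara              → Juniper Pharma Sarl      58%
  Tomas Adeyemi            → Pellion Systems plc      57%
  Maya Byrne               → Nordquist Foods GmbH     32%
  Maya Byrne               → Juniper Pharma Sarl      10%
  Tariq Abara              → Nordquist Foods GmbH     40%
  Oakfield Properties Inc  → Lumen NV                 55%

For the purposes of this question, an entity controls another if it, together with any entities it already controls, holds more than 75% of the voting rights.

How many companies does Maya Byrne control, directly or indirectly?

1

Maya holds 100% of Oakfield, so Maya controls Oakfield.
No other company's threshold is met.
Maya controls 1 company.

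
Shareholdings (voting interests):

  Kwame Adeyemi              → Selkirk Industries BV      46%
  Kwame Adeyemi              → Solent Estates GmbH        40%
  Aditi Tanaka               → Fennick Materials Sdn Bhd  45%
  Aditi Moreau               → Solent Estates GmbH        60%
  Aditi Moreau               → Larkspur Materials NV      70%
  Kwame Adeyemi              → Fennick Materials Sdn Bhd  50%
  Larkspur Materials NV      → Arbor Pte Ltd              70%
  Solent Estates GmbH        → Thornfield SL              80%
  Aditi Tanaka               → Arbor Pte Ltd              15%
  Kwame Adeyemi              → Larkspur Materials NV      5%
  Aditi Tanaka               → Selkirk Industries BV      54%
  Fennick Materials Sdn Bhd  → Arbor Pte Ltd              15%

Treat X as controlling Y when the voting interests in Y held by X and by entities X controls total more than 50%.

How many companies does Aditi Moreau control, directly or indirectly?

4

Aditi Moreau holds 60% of Solent, so Aditi Moreau controls Solent.
Aditi Moreau holds 70% of Larkspur, so Aditi Moreau controls Larkspur.
Larkspur holds 70% of Arbor, so Aditi Moreau controls Arbor.
Solent holds 80% of Thornfield, so Aditi Moreau controls Thornfield.
No other company's threshold is met.
Aditi Moreau controls 4 companies.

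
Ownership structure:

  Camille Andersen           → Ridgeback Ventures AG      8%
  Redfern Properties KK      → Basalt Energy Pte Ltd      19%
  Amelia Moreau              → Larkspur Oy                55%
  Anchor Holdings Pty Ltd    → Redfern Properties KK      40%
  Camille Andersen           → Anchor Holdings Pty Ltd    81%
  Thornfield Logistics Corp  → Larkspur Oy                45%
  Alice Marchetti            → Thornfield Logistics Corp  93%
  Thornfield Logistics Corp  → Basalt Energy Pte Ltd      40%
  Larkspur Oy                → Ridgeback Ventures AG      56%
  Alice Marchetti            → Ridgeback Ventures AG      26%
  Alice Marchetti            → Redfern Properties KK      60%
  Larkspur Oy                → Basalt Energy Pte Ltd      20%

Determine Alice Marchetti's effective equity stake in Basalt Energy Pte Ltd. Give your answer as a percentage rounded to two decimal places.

56.97%

Alice reaches Basalt along 3 paths.
Via Redfern: 60% × 19% = 11.4%.
Via Thornfield: 93% × 40% = 37.2%.
Via Thornfield → Larkspur: 93% × 45% × 20% = 8.37%.
Total: 11.4% + 37.2% + 8.37% = 56.97%.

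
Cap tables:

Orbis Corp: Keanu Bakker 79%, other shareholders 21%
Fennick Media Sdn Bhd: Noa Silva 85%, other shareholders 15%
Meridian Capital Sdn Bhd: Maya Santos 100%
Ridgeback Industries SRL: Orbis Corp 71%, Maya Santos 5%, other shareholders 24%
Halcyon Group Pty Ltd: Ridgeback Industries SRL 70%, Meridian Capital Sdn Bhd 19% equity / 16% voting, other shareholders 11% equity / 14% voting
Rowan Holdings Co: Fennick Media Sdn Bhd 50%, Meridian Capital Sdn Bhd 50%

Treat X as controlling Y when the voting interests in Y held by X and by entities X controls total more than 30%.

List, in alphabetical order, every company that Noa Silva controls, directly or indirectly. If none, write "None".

Fennick Media Sdn Bhd, Rowan Holdings Co

Noa holds 85% of Fennick, so Noa controls Fennick.
Fennick holds 50% of Rowan, so Noa controls Rowan.
No other company's threshold is met.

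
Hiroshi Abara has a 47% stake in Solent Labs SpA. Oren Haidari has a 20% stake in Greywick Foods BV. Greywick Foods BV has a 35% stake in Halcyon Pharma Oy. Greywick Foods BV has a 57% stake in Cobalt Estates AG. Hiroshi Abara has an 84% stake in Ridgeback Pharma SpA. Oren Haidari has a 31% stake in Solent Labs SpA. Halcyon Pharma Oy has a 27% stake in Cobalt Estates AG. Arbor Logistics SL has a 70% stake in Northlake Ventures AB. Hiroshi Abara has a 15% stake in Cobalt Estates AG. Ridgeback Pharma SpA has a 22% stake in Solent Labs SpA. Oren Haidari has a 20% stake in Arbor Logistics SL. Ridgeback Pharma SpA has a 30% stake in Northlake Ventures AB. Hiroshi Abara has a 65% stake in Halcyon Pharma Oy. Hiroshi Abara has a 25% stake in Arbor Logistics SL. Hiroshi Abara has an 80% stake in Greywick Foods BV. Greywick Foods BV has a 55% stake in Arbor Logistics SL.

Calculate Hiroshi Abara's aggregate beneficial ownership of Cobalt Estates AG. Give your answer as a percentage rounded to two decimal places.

85.71%

Hiroshi reaches Cobalt along 4 paths.
Via Greywick: 80% × 57% = 45.6%.
Via Halcyon: 65% × 27% = 17.55%.
Via Greywick → Halcyon: 80% × 35% × 27% = 7.56%.
Direct stake: 15% = 15%.
Total: 45.6% + 17.55% + 7.56% + 15% = 85.71%.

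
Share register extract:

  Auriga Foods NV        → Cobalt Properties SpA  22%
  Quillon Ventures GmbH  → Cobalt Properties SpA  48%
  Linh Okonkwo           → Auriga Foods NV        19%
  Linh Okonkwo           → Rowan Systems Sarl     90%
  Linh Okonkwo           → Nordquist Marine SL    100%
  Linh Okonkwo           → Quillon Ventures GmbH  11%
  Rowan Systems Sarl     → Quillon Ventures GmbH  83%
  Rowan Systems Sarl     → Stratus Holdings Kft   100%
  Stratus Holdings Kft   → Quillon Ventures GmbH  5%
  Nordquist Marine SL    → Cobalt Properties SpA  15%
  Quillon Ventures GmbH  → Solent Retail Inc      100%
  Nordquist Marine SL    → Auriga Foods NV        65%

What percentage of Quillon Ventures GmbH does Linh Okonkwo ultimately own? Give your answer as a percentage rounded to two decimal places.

90.20%

Linh reaches Quillon along 3 paths.
Via Rowan: 90% × 83% = 74.7%.
Direct stake: 11% = 11%.
Via Rowan → Stratus: 90% × 100% × 5% = 4.5%.
Total: 74.7% + 11% + 4.5% = 90.2%.
Rounded: 90.20%.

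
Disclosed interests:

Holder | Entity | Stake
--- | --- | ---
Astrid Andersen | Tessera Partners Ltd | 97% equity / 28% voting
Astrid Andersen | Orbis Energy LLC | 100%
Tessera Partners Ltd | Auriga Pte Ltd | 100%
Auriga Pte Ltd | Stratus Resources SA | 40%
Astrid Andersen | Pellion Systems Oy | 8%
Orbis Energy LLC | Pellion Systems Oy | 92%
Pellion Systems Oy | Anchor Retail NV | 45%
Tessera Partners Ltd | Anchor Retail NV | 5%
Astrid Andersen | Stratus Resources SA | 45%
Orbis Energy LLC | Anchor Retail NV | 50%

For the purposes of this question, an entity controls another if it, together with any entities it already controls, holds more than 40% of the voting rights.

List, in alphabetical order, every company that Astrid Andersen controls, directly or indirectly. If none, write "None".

Anchor Retail NV, Orbis Energy LLC, Pellion Systems Oy, Stratus Resources SA

Astrid holds 100% of Orbis, so Astrid controls Orbis.
Orbis and Astrid together hold 92% + 8% = 100% of Pellion, so Astrid controls Pellion.
Pellion and Orbis together hold 45% + 50% = 95% of Anchor, so Astrid controls Anchor.
Astrid holds 45% of Stratus, so Astrid controls Stratus.
No other company's threshold is met.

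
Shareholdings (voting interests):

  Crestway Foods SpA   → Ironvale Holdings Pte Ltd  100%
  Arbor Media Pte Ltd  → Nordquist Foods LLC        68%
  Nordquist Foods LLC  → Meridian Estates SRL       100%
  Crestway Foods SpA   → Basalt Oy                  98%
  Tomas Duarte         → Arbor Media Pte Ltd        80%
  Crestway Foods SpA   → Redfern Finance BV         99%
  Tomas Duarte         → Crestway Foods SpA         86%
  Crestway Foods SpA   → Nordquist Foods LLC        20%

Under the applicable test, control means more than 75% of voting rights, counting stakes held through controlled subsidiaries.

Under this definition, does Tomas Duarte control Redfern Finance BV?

Tomas holds 86% of Crestway, so Tomas controls Crestway.
Crestway holds 99% of Redfern, so Tomas controls Redfern.

Yes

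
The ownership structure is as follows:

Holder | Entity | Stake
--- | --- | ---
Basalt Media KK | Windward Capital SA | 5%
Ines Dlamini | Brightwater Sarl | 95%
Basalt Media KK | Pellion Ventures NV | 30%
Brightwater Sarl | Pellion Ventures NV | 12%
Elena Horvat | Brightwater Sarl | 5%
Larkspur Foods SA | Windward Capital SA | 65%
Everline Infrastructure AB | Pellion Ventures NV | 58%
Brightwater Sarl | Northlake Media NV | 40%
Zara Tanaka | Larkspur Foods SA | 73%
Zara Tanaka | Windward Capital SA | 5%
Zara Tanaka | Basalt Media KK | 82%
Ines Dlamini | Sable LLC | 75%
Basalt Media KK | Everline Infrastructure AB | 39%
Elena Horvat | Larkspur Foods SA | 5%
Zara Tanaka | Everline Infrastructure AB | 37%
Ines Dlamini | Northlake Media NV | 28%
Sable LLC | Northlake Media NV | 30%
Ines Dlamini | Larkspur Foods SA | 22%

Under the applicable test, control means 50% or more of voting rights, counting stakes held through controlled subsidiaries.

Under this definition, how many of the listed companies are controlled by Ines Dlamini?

Ines holds 95% of Brightwater, so Ines controls Brightwater.
Ines holds 75% of Sable, so Ines controls Sable.
Sable and Ines and Brightwater together hold 30% + 28% + 40% = 98% of Northlake, so Ines controls Northlake.
No other company's threshold is met.
Ines controls 3 companies.

3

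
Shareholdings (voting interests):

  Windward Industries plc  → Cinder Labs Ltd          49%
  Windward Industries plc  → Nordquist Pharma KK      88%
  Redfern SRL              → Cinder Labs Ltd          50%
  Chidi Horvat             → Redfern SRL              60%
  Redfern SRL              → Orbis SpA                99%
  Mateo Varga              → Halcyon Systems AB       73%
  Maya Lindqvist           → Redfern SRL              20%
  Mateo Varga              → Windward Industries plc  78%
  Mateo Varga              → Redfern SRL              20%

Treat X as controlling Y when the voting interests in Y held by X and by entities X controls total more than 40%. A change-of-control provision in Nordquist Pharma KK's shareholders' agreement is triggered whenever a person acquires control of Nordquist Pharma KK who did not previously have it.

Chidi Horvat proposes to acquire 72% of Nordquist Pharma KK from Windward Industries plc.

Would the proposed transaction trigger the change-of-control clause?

Yes

The purchase adds only to Chidi's holdings (Windward's stake shrinks), so Chidi is the only person who could newly come to control Nordquist.
Chidi holds 60% of Redfern, so Chidi controls Redfern.
Redfern holds 50% of Cinder, so Chidi controls Cinder.
Redfern holds 99% of Orbis, so Chidi controls Orbis.
Neither Chidi nor any entity Chidi controls holds any voting interest in Nordquist.
So before the transaction, Chidi does not control Nordquist.
After the purchase, Chidi holds 72% of Nordquist directly, and Windward's stake falls to 16%.
Chidi holds 72% of Nordquist, so Chidi controls Nordquist.
Chidi did not control Nordquist before and does after, so the clause is triggered.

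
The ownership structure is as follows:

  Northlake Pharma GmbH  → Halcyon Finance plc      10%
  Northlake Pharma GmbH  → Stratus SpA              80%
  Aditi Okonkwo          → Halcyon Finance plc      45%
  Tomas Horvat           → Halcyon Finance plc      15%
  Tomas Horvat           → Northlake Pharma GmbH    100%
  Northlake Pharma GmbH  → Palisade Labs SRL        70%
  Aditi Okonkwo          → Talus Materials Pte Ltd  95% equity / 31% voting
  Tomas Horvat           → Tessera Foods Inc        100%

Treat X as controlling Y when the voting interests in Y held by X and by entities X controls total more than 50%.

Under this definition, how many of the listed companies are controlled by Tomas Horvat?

4

Tomas holds 100% of Northlake, so Tomas controls Northlake.
Tomas holds 100% of Tessera, so Tomas controls Tessera.
Northlake holds 70% of Palisade, so Tomas controls Palisade.
Northlake holds 80% of Stratus, so Tomas controls Stratus.
No other company's threshold is met.
Tomas controls 4 companies.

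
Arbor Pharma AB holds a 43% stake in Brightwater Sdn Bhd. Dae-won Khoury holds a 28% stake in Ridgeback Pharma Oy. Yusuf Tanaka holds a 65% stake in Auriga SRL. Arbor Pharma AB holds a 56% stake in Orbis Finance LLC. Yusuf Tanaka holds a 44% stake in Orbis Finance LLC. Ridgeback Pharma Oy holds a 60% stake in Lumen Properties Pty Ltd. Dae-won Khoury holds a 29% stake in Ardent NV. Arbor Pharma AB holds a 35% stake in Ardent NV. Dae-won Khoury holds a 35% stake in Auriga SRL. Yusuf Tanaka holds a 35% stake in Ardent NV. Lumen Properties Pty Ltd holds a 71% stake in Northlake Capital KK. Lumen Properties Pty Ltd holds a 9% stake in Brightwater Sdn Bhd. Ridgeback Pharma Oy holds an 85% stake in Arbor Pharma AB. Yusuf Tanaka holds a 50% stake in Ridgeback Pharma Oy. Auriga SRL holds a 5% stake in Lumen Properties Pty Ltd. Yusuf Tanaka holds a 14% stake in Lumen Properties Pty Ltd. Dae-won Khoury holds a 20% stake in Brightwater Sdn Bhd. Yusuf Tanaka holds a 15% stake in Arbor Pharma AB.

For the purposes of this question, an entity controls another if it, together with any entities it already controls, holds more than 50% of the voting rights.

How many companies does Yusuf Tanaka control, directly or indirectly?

1

Yusuf holds 65% of Auriga, so Yusuf controls Auriga.
No other company's threshold is met.
Yusuf controls 1 company.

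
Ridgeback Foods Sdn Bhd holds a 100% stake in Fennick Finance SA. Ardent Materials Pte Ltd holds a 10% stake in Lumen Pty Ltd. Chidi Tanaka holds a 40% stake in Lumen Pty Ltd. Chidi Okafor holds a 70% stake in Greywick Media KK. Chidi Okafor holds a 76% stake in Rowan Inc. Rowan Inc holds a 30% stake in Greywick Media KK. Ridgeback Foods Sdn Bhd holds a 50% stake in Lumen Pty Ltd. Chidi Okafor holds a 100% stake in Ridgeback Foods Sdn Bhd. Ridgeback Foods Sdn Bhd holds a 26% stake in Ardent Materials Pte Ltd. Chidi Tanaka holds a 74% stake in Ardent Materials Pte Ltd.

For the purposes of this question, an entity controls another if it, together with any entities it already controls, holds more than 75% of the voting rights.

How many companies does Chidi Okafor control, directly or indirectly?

Chidi Okafor holds 100% of Ridgeback, so Chidi Okafor controls Ridgeback.
Chidi Okafor holds 76% of Rowan, so Chidi Okafor controls Rowan.
Chidi Okafor and Rowan together hold 70% + 30% = 100% of Greywick, so Chidi Okafor controls Greywick.
Ridgeback holds 100% of Fennick, so Chidi Okafor controls Fennick.
No other company's threshold is met.
Chidi Okafor controls 4 companies.

4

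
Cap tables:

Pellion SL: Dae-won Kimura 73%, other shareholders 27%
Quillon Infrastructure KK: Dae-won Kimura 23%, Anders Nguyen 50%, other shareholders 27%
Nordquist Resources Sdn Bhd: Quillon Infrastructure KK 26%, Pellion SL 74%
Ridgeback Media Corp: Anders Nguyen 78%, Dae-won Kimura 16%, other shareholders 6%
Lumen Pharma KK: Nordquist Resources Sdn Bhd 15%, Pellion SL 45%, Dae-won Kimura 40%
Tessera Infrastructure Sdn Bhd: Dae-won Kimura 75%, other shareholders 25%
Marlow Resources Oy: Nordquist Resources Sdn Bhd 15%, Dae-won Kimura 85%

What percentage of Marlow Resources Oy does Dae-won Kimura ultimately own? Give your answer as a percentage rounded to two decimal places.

Dae-won reaches Marlow along 3 paths.
Via Quillon → Nordquist: 23% × 26% × 15% = 0.897%.
Via Pellion → Nordquist: 73% × 74% × 15% = 8.103%.
Direct stake: 85% = 85%.
Total: 0.897% + 8.103% + 85% = 94%.
Rounded: 94.00%.

94.00%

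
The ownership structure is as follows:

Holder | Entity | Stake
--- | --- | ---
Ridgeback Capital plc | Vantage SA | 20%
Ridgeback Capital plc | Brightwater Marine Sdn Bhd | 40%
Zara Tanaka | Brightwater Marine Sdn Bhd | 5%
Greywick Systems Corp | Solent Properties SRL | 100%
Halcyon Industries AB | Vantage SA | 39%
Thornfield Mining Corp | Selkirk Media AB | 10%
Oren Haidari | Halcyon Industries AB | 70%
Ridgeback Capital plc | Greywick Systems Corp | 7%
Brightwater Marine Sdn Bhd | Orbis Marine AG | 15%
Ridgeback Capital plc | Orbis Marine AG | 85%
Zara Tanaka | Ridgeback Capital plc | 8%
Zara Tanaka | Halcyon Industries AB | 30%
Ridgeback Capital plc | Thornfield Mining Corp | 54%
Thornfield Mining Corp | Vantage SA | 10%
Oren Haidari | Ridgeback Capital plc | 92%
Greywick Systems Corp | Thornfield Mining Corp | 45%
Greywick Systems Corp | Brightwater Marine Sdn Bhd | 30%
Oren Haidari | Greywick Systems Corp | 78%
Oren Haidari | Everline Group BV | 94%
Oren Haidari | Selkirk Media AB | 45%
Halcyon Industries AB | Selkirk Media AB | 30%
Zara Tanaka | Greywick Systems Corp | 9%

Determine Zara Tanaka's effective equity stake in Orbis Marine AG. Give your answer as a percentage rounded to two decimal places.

8.46%

Zara reaches Orbis along 5 paths.
Via Brightwater: 5% × 15% = 0.75%.
Via Ridgeback → Brightwater: 8% × 40% × 15% = 0.48%.
Via Greywick → Brightwater: 9% × 30% × 15% = 0.405%.
Via Ridgeback → Greywick → Brightwater: 8% × 7% × 30% × 15% = 0.0252%.
Via Ridgeback: 8% × 85% = 6.8%.
Total: 0.75% + 0.48% + 0.405% + 0.0252% + 6.8% = 8.4602%.
Rounded: 8.46%.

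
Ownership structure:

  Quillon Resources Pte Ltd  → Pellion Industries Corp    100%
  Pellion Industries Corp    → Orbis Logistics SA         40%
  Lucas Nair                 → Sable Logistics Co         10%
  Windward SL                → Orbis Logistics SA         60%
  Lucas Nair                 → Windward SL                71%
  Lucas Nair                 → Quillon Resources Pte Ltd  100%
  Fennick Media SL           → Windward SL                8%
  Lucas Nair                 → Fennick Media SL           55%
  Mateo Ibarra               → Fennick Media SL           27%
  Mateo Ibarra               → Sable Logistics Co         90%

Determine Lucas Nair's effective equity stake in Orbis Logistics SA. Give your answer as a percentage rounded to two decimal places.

85.24%

Lucas reaches Orbis along 3 paths.
Via Quillon → Pellion: 100% × 100% × 40% = 40%.
Via Windward: 71% × 60% = 42.6%.
Via Fennick → Windward: 55% × 8% × 60% = 2.64%.
Total: 40% + 42.6% + 2.64% = 85.24%.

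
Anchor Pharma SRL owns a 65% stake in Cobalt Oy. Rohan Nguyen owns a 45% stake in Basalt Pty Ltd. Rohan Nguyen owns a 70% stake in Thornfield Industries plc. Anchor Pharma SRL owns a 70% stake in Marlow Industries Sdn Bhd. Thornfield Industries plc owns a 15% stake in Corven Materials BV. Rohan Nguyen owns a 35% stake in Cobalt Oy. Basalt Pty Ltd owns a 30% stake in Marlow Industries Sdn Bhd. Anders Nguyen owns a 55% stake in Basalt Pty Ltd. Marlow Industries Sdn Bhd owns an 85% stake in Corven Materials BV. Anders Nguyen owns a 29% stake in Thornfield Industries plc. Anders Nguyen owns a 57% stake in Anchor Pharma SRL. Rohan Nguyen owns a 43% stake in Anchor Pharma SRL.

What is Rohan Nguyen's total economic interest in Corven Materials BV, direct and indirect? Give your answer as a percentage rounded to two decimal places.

Rohan reaches Corven along 3 paths.
Via Basalt → Marlow: 45% × 30% × 85% = 11.475%.
Via Anchor → Marlow: 43% × 70% × 85% = 25.585%.
Via Thornfield: 70% × 15% = 10.5%.
Total: 11.475% + 25.585% + 10.5% = 47.56%.

47.56%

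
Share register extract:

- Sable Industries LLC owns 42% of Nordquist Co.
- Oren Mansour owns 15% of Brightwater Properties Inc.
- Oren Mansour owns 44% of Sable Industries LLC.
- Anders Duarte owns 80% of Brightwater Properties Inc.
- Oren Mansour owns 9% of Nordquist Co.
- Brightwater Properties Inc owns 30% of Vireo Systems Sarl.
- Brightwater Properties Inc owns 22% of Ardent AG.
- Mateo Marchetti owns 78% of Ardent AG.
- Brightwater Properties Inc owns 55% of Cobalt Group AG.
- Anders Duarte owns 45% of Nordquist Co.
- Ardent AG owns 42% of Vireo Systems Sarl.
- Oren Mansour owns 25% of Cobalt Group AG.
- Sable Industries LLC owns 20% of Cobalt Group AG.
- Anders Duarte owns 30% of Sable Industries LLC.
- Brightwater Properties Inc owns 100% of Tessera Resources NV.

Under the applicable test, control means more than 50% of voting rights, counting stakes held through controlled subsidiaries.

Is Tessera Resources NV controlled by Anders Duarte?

Yes

Anders holds 80% of Brightwater, so Anders controls Brightwater.
Brightwater holds 100% of Tessera, so Anders controls Tessera.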